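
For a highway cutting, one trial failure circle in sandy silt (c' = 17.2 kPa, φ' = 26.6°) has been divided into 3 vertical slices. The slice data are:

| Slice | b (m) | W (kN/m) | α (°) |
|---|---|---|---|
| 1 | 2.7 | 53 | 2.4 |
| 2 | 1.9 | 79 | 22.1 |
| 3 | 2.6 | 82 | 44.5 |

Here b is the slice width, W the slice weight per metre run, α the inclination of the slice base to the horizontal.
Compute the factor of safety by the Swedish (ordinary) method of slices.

FS = 2.65

Ordinary method of slices: FS = Σ[c'·Δl_i + (W_i cosα_i)·tanφ'] / Σ W_i sinα_i, with Δl_i = b_i / cosα_i.
Slice 1: Δl = 2.7/cos2.4° = 2.702 m; N'_1 = 53·cos2.4° = 53.0; c'Δl = 46.48; W sinα = 2.2
Slice 2: Δl = 1.9/cos22.1° = 2.051 m; N'_2 = 79·cos22.1° = 73.2; c'Δl = 35.27; W sinα = 29.7
Slice 3: Δl = 2.6/cos44.5° = 3.645 m; N'_3 = 82·cos44.5° = 58.5; c'Δl = 62.70; W sinα = 57.5
Σc'Δl = 144.5 kN/m; ΣN' = 184.6 kN/m; ΣW sinα = 89.4 kN/m
Resisting = 144.5 + 184.6·tan26.6° = 144.5 + 92.5 = 236.9 kN/m
FS = 236.9 / 89.4 = 2.650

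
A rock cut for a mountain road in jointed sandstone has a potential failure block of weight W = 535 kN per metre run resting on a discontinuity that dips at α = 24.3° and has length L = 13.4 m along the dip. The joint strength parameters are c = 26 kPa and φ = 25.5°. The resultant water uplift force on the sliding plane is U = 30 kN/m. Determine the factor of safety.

Resolving the block weight along and normal to the plane and applying the Mohr–Coulomb strength on the joint:
N' = W cosα − U = 535·cos24.3° − 30 = 457.6 kN/m
Driving force T = W sinα = 535·sin24.3° = 220.2 kN/m
Resisting force R = c·L + N'·tanφ = 26·13.4 + 457.6·tan25.5° = 348.4 + 218.3 = 566.7 kN/m
FS = R / T = 566.7 / 220.2 = 2.574

FS = 2.57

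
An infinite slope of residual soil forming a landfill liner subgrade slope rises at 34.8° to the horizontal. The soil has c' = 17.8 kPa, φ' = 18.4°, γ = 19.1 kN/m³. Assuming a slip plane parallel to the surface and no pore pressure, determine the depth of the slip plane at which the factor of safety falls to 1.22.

Setting FS = 1.22 in FS = [c' + γz cos²β tanφ'] / [γz sinβ cosβ] and solving for z:
z = c' / [γ cosβ (FS·sinβ − cosβ·tanφ')]
  = 17.8 / [19.1·cos34.8°·(1.22·sin34.8° − cos34.8°·tan18.4°)]
  = 17.8 / [19.1·0.8211·(1.22·0.5707 − 0.8211·0.3327)]
  = 17.8 / 6.6360 = 2.682 m

z = 2.68 m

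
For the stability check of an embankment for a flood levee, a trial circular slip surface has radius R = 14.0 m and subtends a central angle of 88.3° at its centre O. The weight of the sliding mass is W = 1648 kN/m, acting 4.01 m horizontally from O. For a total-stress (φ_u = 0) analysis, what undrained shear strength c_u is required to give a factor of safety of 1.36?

FS = c_u·L_a·R / (W·d), so c_u = FS·W·d / (L_a·R).
Arc length L_a = R·θ = 14.0·(88.3°·π/180) = 14.0·1.5411 = 21.58 m
c_u = 1.36·1648·4.01 / (21.58·14.0) = 8987.5 / 302.06 = 29.75 kPa

c_u = 29.8 kPa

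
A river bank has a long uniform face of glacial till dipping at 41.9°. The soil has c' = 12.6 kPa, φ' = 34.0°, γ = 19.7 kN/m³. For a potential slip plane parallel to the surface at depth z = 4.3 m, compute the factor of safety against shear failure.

FS = 1.05

For an infinite slope with a slip plane parallel to the surface (no pore pressure): FS = [c' + γz cos²β tanφ'] / [γz sinβ cosβ].
γz = 19.7·4.3 = 84.71 kN/m²
Numerator = 12.6 + 84.71·cos²41.9°·tan34.0° = 12.6 + 84.71·0.5540·0.6745 = 44.254 kPa
Denominator = 84.71·sin41.9°·cos41.9° = 84.71·0.6678·0.7443 = 42.107 kPa
FS = 44.254 / 42.107 = 1.051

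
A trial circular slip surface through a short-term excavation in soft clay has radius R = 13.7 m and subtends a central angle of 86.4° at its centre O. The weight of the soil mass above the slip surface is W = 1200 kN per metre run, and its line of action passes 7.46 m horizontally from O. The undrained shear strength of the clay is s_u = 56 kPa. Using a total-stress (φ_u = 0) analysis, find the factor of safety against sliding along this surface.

FS = 1.77

Taking moments about the centre O, the resisting moment is provided by the undrained shear strength acting along the arc:
Arc length L_a = R·θ = 13.7·(86.4°·π/180) = 13.7·1.5080 = 20.66 m
M_R = s_u·L_a·R = 56·20.66·13.7 = 15849.7 kN·m/m
M_D = W·d = 1200·7.46 = 8952.0 kN·m/m
FS = M_R / M_D = 15849.7 / 8952.0 = 1.771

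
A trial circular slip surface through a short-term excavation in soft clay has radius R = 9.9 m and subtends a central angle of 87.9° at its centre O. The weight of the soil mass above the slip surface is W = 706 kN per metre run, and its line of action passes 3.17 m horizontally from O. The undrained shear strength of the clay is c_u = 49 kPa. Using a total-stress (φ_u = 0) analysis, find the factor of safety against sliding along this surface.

FS = 3.29

Taking moments about the centre O, the resisting moment is provided by the undrained shear strength acting along the arc:
Arc length L_a = R·θ = 9.9·(87.9°·π/180) = 9.9·1.5341 = 15.19 m
M_R = c_u·L_a·R = 49·15.19·9.9 = 7367.7 kN·m/m
M_D = W·d = 706·3.17 = 2238.0 kN·m/m
FS = M_R / M_D = 7367.7 / 2238.0 = 3.292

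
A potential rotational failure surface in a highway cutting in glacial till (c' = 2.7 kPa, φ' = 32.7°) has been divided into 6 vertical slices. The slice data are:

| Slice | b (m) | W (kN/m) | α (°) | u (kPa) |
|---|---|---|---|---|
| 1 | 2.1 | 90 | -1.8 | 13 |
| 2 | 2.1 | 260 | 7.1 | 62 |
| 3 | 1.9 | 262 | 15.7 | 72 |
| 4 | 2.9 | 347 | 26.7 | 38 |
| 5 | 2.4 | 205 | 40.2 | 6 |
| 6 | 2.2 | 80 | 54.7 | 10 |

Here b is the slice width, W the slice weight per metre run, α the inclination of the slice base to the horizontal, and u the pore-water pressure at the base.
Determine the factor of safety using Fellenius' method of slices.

FS = 0.99

Ordinary method of slices: FS = Σ[c'·Δl_i + (W_i cosα_i − u_i·Δl_i)·tanφ'] / Σ W_i sinα_i, with Δl_i = b_i / cosα_i.
Slice 1: Δl = 2.1/cos(-1.8°) = 2.101 m; N'_1 = 90·cos(-1.8°) − 13·2.101 = 62.6; c'Δl = 5.67; W sinα = -2.8
Slice 2: Δl = 2.1/cos7.1° = 2.116 m; N'_2 = 260·cos7.1° − 62·2.116 = 126.8; c'Δl = 5.71; W sinα = 32.1
Slice 3: Δl = 1.9/cos15.7° = 1.974 m; N'_3 = 262·cos15.7° − 72·1.974 = 110.1; c'Δl = 5.33; W sinα = 70.9
Slice 4: Δl = 2.9/cos26.7° = 3.246 m; N'_4 = 347·cos26.7° − 38·3.246 = 186.6; c'Δl = 8.76; W sinα = 155.9
Slice 5: Δl = 2.4/cos40.2° = 3.142 m; N'_5 = 205·cos40.2° − 6·3.142 = 137.7; c'Δl = 8.48; W sinα = 132.3
Slice 6: Δl = 2.2/cos54.7° = 3.807 m; N'_6 = 80·cos54.7° − 10·3.807 = 8.2; c'Δl = 10.28; W sinα = 65.3
Σc'Δl = 44.2 kN/m; ΣN' = 632.1 kN/m; ΣW sinα = 453.7 kN/m
Resisting = 44.2 + 632.1·tan32.7° = 44.2 + 405.8 = 450.0 kN/m
FS = 450.0 / 453.7 = 0.992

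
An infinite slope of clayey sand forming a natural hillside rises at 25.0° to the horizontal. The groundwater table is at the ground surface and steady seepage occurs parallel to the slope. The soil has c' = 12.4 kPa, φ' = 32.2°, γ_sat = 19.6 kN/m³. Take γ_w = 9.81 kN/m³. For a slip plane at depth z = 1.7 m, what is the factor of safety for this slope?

FS = 1.65

With seepage parallel to the slope and the water table at the surface, the effective normal stress on the slip plane uses the buoyant unit weight γ' = γ_sat − γ_w while the driving shear stress uses γ_sat:
FS = [c' + γ' z cos²β tanφ'] / [γ_sat z sinβ cosβ]
γ' = 19.6 − 9.81 = 9.79 kN/m³
Numerator = 12.4 + 9.79·1.7·cos²25.0°·tan32.2° = 12.4 + 9.79·1.7·0.8214·0.6297 = 21.009 kPa
Denominator = 19.6·1.7·sin25.0°·cos25.0° = 19.6·1.7·0.4226·0.9063 = 12.762 kPa
FS = 21.009 / 12.762 = 1.646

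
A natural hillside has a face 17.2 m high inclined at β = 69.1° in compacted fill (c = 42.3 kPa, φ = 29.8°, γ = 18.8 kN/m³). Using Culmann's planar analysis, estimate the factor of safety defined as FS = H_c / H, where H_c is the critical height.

FS = 1.88

H_c = (4c/γ) · sinβ cosφ / [1 − cos(β − φ)]
    = (4·42.3/18.8) · sin69.1°·cos29.8° / [1 − cos39.3°]
    = 9.000 · 0.8107 / 0.2262 = 32.26 m
FS = H_c / H = 32.26 / 17.2 = 1.876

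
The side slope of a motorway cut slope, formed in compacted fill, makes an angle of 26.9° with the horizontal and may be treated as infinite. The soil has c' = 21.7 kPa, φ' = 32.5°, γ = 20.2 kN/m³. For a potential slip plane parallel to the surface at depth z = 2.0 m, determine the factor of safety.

FS = 2.59

For an infinite slope with a slip plane parallel to the surface (no pore pressure): FS = [c' + γz cos²β tanφ'] / [γz sinβ cosβ].
γz = 20.2·2.0 = 40.40 kN/m²
Numerator = 21.7 + 40.40·cos²26.9°·tan32.5° = 21.7 + 40.40·0.7953·0.6371 = 42.169 kPa
Denominator = 40.40·sin26.9°·cos26.9° = 40.40·0.4524·0.8918 = 16.301 kPa
FS = 42.169 / 16.301 = 2.587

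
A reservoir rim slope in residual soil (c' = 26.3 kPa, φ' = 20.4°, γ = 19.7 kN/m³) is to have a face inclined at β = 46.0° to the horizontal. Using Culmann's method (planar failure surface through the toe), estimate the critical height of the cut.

H_c = 36.68 m

Culmann's analysis gives the critical failure plane at α_cr = (β + φ')/2 = (46.0 + 20.4)/2 = 33.2°, and the critical height
H_c = (4c'/γ) · sinβ cosφ' / [1 − cos(β − φ')]
    = (4·26.3/19.7) · sin46.0°·cos20.4° / [1 − cos(25.6°)]
    = 5.340 · 0.7193·0.9373 / [1 − 0.9018]
    = 5.340 · 0.6742 / 0.0982
    = 36.68 m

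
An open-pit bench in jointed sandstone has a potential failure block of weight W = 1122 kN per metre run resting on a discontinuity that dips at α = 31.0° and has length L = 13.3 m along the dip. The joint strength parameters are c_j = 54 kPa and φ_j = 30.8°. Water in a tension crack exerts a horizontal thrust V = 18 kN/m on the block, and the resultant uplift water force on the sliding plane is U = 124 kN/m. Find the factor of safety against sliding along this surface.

Resolving the block weight along and normal to the plane and applying the Mohr–Coulomb strength on the joint:
N' = W cosα − U − V sinα = 1122·cos31.0° − 124 − 18·sin31.0° = 828.5 kN/m
Driving force T = W sinα + V cosα = 1122·sin31.0° + 18·cos31.0° = 593.3 kN/m
Resisting force R = c_j·L + N'·tanφ_j = 54·13.3 + 828.5·tan30.8° = 718.2 + 493.9 = 1212.1 kN/m
FS = R / T = 1212.1 / 593.3 = 2.043

FS = 2.04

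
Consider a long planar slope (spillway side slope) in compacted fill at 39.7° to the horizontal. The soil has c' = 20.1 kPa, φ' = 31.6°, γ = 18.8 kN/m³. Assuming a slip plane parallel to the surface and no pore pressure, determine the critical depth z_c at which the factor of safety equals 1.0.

Setting FS = 1.00 in FS = [c' + γz cos²β tanφ'] / [γz sinβ cosβ] and solving for z:
z = c' / [γ cosβ (FS·sinβ − cosβ·tanφ')]
  = 20.1 / [18.8·cos39.7°·(1.00·sin39.7° − cos39.7°·tan31.6°)]
  = 20.1 / [18.8·0.7694·(1.00·0.6388 − 0.7694·0.6152)]
  = 20.1 / 2.3929 = 8.400 m

z_c = 8.40 m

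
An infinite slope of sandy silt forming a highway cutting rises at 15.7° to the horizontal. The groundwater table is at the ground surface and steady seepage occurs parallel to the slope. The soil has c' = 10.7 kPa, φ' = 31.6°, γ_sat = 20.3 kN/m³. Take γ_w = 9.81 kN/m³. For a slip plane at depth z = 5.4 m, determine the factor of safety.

FS = 1.51

With seepage parallel to the slope and the water table at the surface, the effective normal stress on the slip plane uses the buoyant unit weight γ' = γ_sat − γ_w while the driving shear stress uses γ_sat:
FS = [c' + γ' z cos²β tanφ'] / [γ_sat z sinβ cosβ]
γ' = 20.3 − 9.81 = 10.49 kN/m³
Numerator = 10.7 + 10.49·5.4·cos²15.7°·tan31.6° = 10.7 + 10.49·5.4·0.9268·0.6152 = 42.997 kPa
Denominator = 20.3·5.4·sin15.7°·cos15.7° = 20.3·5.4·0.2706·0.9627 = 28.557 kPa
FS = 42.997 / 28.557 = 1.506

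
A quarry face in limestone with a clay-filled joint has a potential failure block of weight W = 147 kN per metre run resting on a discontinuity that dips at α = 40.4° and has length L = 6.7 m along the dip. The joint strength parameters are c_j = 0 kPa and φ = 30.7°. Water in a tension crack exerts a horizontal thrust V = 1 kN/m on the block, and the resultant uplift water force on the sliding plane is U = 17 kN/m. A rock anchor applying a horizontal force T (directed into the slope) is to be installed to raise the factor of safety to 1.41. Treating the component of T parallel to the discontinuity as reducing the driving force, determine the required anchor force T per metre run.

T = 54 kN/m

Resolving forces along and normal to the sliding plane, with the horizontal anchor force T adding T·sinα to the effective normal force and T·cosα acting up the plane against the driving force:
FS = [c_jL + (W cosα − U − V sinα + T sinα) tanφ] / [W sinα + V cosα − T cosα]
Without the anchor: N' = 94.3 kN/m, driving T_d = 96.0 kN/m, resisting R = 0·6.7 + 94.3·tan30.7° = 56.0 kN/m, FS = 0.58.
Setting FS = 1.41 and solving for T:
1.41·(96.0 − T cos40.4°) = 56.0 + T sin40.4°·tan30.7°
T·(sin40.4°·tan30.7° + 1.41·cos40.4°) = 1.41·96.0 − 56.0
T·(0.6481·0.5938 + 1.41·0.7615) = 135.4 − 56.0 = 79.4
T·1.4586 = 79.4
T = 54.4 kN/m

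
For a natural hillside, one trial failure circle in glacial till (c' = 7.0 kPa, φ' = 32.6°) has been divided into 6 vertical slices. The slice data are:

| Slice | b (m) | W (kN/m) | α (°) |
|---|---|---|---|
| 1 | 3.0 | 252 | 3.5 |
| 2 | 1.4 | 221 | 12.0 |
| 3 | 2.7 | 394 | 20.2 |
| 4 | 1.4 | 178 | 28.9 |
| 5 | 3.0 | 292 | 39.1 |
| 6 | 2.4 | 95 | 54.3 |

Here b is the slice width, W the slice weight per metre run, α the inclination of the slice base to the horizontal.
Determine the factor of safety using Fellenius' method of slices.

Ordinary method of slices: FS = Σ[c'·Δl_i + (W_i cosα_i)·tanφ'] / Σ W_i sinα_i, with Δl_i = b_i / cosα_i.
Slice 1: Δl = 3.0/cos3.5° = 3.006 m; N'_1 = 252·cos3.5° = 251.5; c'Δl = 21.04; W sinα = 15.4
Slice 2: Δl = 1.4/cos12.0° = 1.431 m; N'_2 = 221·cos12.0° = 216.2; c'Δl = 10.02; W sinα = 45.9
Slice 3: Δl = 2.7/cos20.2° = 2.877 m; N'_3 = 394·cos20.2° = 369.8; c'Δl = 20.14; W sinα = 136.0
Slice 4: Δl = 1.4/cos28.9° = 1.599 m; N'_4 = 178·cos28.9° = 155.8; c'Δl = 11.19; W sinα = 86.0
Slice 5: Δl = 3.0/cos39.1° = 3.866 m; N'_5 = 292·cos39.1° = 226.6; c'Δl = 27.06; W sinα = 184.2
Slice 6: Δl = 2.4/cos54.3° = 4.113 m; N'_6 = 95·cos54.3° = 55.4; c'Δl = 28.79; W sinα = 77.1
Σc'Δl = 118.2 kN/m; ΣN' = 1275.3 kN/m; ΣW sinα = 544.7 kN/m
Resisting = 118.2 + 1275.3·tan32.6° = 118.2 + 815.6 = 933.9 kN/m
FS = 933.9 / 544.7 = 1.714

FS = 1.71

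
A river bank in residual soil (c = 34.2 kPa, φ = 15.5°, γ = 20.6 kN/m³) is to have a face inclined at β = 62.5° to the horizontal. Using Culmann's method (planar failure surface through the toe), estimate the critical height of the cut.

H_c = 17.85 m

Culmann's analysis gives the critical failure plane at α_cr = (β + φ)/2 = (62.5 + 15.5)/2 = 39.0°, and the critical height
H_c = (4c/γ) · sinβ cosφ / [1 − cos(β − φ)]
    = (4·34.2/20.6) · sin62.5°·cos15.5° / [1 − cos(47.0°)]
    = 6.641 · 0.8870·0.9636 / [1 − 0.6820]
    = 6.641 · 0.8548 / 0.3180
    = 17.85 m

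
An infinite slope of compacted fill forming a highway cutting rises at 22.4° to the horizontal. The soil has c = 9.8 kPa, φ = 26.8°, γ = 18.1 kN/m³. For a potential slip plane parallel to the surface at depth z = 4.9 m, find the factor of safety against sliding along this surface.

FS = 1.54

For an infinite slope with a slip plane parallel to the surface (no pore pressure): FS = [c + γz cos²β tanφ] / [γz sinβ cosβ].
γz = 18.1·4.9 = 88.69 kN/m²
Numerator = 9.8 + 88.69·cos²22.4°·tan26.8° = 9.8 + 88.69·0.8548·0.5051 = 48.095 kPa
Denominator = 88.69·sin22.4°·cos22.4° = 88.69·0.3811·0.9245 = 31.247 kPa
FS = 48.095 / 31.247 = 1.539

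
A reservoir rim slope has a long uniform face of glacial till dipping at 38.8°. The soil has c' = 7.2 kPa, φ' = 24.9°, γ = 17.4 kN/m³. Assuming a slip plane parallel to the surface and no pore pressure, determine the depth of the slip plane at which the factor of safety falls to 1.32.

z = 1.14 m

Setting FS = 1.32 in FS = [c' + γz cos²β tanφ'] / [γz sinβ cosβ] and solving for z:
z = c' / [γ cosβ (FS·sinβ − cosβ·tanφ')]
  = 7.2 / [17.4·cos38.8°·(1.32·sin38.8° − cos38.8°·tan24.9°)]
  = 7.2 / [17.4·0.7793·(1.32·0.6266 − 0.7793·0.4642)]
  = 7.2 / 6.3105 = 1.141 m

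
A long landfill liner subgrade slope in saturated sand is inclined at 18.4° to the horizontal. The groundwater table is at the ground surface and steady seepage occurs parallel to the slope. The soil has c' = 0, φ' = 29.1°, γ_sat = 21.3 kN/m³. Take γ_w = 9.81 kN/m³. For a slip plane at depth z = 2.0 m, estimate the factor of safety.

FS = 0.90

With seepage parallel to the slope and the water table at the surface, the effective normal stress on the slip plane uses the buoyant unit weight γ' = γ_sat − γ_w while the driving shear stress uses γ_sat:
FS = [c' + γ' z cos²β tanφ'] / [γ_sat z sinβ cosβ]
(For c' = 0 this reduces to FS = (γ'/γ_sat)·tanφ'/tanβ.)
γ' = 21.3 − 9.81 = 11.49 kN/m³
Numerator = 0.0 + 11.49·2.0·cos²18.4°·tan29.1° = 0.0 + 11.49·2.0·0.9004·0.5566 = 11.516 kPa
Denominator = 21.3·2.0·sin18.4°·cos18.4° = 21.3·2.0·0.3156·0.9489 = 12.759 kPa
FS = 11.516 / 12.759 = 0.903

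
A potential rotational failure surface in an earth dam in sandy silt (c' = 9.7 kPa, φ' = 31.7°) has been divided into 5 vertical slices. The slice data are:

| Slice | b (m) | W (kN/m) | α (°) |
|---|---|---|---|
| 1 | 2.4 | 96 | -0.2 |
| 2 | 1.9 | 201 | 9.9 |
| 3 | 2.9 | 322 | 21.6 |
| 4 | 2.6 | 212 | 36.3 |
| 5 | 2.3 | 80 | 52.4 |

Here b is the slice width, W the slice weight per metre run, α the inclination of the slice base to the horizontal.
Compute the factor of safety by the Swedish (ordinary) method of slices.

Ordinary method of slices: FS = Σ[c'·Δl_i + (W_i cosα_i)·tanφ'] / Σ W_i sinα_i, with Δl_i = b_i / cosα_i.
Slice 1: Δl = 2.4/cos(-0.2°) = 2.400 m; N'_1 = 96·cos(-0.2°) = 96.0; c'Δl = 23.28; W sinα = -0.3
Slice 2: Δl = 1.9/cos9.9° = 1.929 m; N'_2 = 201·cos9.9° = 198.0; c'Δl = 18.71; W sinα = 34.6
Slice 3: Δl = 2.9/cos21.6° = 3.119 m; N'_3 = 322·cos21.6° = 299.4; c'Δl = 30.25; W sinα = 118.5
Slice 4: Δl = 2.6/cos36.3° = 3.226 m; N'_4 = 212·cos36.3° = 170.9; c'Δl = 31.29; W sinα = 125.5
Slice 5: Δl = 2.3/cos52.4° = 3.770 m; N'_5 = 80·cos52.4° = 48.8; c'Δl = 36.57; W sinα = 63.4
Σc'Δl = 140.1 kN/m; ΣN' = 813.1 kN/m; ΣW sinα = 341.6 kN/m
Resisting = 140.1 + 813.1·tan31.7° = 140.1 + 502.2 = 642.3 kN/m
FS = 642.3 / 341.6 = 1.880

FS = 1.88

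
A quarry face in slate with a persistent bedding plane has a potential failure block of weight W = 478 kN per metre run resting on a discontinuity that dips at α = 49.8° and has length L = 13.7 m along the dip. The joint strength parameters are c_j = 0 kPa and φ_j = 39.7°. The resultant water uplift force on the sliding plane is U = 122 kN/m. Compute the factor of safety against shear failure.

FS = 0.42

Resolving the block weight along and normal to the plane and applying the Mohr–Coulomb strength on the joint:
N' = W cosα − U = 478·cos49.8° − 122 = 186.5 kN/m
Driving force T = W sinα = 478·sin49.8° = 365.1 kN/m
Resisting force R = c_j·L + N'·tanφ_j = 0·13.7 + 186.5·tan39.7° = 0.0 + 154.9 = 154.9 kN/m
FS = R / T = 154.9 / 365.1 = 0.424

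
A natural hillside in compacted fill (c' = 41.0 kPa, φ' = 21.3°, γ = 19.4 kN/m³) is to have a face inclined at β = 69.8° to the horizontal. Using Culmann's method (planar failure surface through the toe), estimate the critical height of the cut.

H_c = 21.91 m

Culmann's analysis gives the critical failure plane at α_cr = (β + φ')/2 = (69.8 + 21.3)/2 = 45.5°, and the critical height
H_c = (4c'/γ) · sinβ cosφ' / [1 − cos(β − φ')]
    = (4·41.0/19.4) · sin69.8°·cos21.3° / [1 − cos(48.5°)]
    = 8.454 · 0.9385·0.9317 / [1 − 0.6626]
    = 8.454 · 0.8744 / 0.3374
    = 21.91 m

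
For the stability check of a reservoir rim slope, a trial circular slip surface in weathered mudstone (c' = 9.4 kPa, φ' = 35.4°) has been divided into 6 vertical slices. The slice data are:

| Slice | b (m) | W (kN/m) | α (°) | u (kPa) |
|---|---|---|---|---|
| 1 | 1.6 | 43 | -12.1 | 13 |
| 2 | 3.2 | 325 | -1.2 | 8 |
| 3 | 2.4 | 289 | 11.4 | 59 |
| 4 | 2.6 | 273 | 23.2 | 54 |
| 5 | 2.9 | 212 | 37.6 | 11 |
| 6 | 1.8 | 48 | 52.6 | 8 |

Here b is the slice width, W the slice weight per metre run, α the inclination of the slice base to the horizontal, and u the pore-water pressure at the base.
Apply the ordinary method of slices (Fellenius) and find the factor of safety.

Ordinary method of slices: FS = Σ[c'·Δl_i + (W_i cosα_i − u_i·Δl_i)·tanφ'] / Σ W_i sinα_i, with Δl_i = b_i / cosα_i.
Slice 1: Δl = 1.6/cos(-12.1°) = 1.636 m; N'_1 = 43·cos(-12.1°) − 13·1.636 = 20.8; c'Δl = 15.38; W sinα = -9.0
Slice 2: Δl = 3.2/cos(-1.2°) = 3.201 m; N'_2 = 325·cos(-1.2°) − 8·3.201 = 299.3; c'Δl = 30.09; W sinα = -6.8
Slice 3: Δl = 2.4/cos11.4° = 2.448 m; N'_3 = 289·cos11.4° − 59·2.448 = 138.8; c'Δl = 23.01; W sinα = 57.1
Slice 4: Δl = 2.6/cos23.2° = 2.829 m; N'_4 = 273·cos23.2° − 54·2.829 = 98.2; c'Δl = 26.59; W sinα = 107.5
Slice 5: Δl = 2.9/cos37.6° = 3.660 m; N'_5 = 212·cos37.6° − 11·3.660 = 127.7; c'Δl = 34.41; W sinα = 129.4
Slice 6: Δl = 1.8/cos52.6° = 2.964 m; N'_6 = 48·cos52.6° − 8·2.964 = 5.4; c'Δl = 27.86; W sinα = 38.1
Σc'Δl = 157.3 kN/m; ΣN' = 690.3 kN/m; ΣW sinα = 316.3 kN/m
Resisting = 157.3 + 690.3·tan35.4° = 157.3 + 490.5 = 647.9 kN/m
FS = 647.9 / 316.3 = 2.048

FS = 2.05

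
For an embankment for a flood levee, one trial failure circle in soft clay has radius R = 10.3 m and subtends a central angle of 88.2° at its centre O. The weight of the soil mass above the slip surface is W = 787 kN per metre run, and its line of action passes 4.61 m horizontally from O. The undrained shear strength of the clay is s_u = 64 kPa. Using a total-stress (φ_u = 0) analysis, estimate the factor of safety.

FS = 2.88

Taking moments about the centre O, the resisting moment is provided by the undrained shear strength acting along the arc:
Arc length L_a = R·θ = 10.3·(88.2°·π/180) = 10.3·1.5394 = 15.86 m
M_R = s_u·L_a·R = 64·15.86·10.3 = 10452.0 kN·m/m
M_D = W·d = 787·4.61 = 3628.1 kN·m/m
FS = M_R / M_D = 10452.0 / 3628.1 = 2.881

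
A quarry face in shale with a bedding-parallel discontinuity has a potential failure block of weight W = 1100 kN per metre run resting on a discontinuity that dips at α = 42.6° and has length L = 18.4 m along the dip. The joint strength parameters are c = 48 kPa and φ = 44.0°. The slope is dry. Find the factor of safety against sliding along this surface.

Resolving the block weight along and normal to the plane and applying the Mohr–Coulomb strength on the joint:
N' = W cosα = 1100·cos42.6° = 809.7 kN/m
Driving force T = W sinα = 1100·sin42.6° = 744.6 kN/m
Resisting force R = c·L + N'·tanφ = 48·18.4 + 809.7·tan44.0° = 883.2 + 781.9 = 1665.1 kN/m
FS = R / T = 1665.1 / 744.6 = 2.236

FS = 2.24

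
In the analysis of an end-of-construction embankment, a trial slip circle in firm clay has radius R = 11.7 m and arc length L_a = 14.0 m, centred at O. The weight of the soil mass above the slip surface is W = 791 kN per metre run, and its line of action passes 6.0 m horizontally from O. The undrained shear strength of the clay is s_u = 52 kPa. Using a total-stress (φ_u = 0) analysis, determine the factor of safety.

Taking moments about the centre O, the resisting moment is provided by the undrained shear strength acting along the arc:
M_R = s_u·L_a·R = 52·14.00·11.7 = 8517.6 kN·m/m
M_D = W·d = 791·6.0 = 4746.0 kN·m/m
FS = M_R / M_D = 8517.6 / 4746.0 = 1.795

FS = 1.79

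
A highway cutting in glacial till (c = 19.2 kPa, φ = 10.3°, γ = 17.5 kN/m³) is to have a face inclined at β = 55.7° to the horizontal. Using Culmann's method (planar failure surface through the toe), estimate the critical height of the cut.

Culmann's analysis gives the critical failure plane at α_cr = (β + φ)/2 = (55.7 + 10.3)/2 = 33.0°, and the critical height
H_c = (4c/γ) · sinβ cosφ / [1 − cos(β − φ)]
    = (4·19.2/17.5) · sin55.7°·cos10.3° / [1 − cos(45.4°)]
    = 4.389 · 0.8261·0.9839 / [1 − 0.7022]
    = 4.389 · 0.8128 / 0.2978
    = 11.98 m

H_c = 11.98 m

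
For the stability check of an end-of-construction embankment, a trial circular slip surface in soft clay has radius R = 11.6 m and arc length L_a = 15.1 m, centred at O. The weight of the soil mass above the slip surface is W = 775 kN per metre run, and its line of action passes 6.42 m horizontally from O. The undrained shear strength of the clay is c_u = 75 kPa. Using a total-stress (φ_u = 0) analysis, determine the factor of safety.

Taking moments about the centre O, the resisting moment is provided by the undrained shear strength acting along the arc:
M_R = c_u·L_a·R = 75·15.10·11.6 = 13137.0 kN·m/m
M_D = W·d = 775·6.42 = 4975.5 kN·m/m
FS = M_R / M_D = 13137.0 / 4975.5 = 2.640

FS = 2.64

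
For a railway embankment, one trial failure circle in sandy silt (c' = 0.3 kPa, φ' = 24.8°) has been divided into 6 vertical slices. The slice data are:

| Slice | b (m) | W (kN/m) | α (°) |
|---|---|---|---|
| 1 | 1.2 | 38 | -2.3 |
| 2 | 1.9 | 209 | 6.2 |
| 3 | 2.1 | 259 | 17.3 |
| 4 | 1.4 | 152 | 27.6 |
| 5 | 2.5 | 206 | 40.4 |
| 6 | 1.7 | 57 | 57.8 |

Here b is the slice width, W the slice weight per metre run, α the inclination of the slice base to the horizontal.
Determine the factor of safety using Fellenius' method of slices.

FS = 1.09

Ordinary method of slices: FS = Σ[c'·Δl_i + (W_i cosα_i)·tanφ'] / Σ W_i sinα_i, with Δl_i = b_i / cosα_i.
Slice 1: Δl = 1.2/cos(-2.3°) = 1.201 m; N'_1 = 38·cos(-2.3°) = 38.0; c'Δl = 0.36; W sinα = -1.5
Slice 2: Δl = 1.9/cos6.2° = 1.911 m; N'_2 = 209·cos6.2° = 207.8; c'Δl = 0.57; W sinα = 22.6
Slice 3: Δl = 2.1/cos17.3° = 2.200 m; N'_3 = 259·cos17.3° = 247.3; c'Δl = 0.66; W sinα = 77.0
Slice 4: Δl = 1.4/cos27.6° = 1.580 m; N'_4 = 152·cos27.6° = 134.7; c'Δl = 0.47; W sinα = 70.4
Slice 5: Δl = 2.5/cos40.4° = 3.283 m; N'_5 = 206·cos40.4° = 156.9; c'Δl = 0.98; W sinα = 133.5
Slice 6: Δl = 1.7/cos57.8° = 3.190 m; N'_6 = 57·cos57.8° = 30.4; c'Δl = 0.96; W sinα = 48.2
Σc'Δl = 4.0 kN/m; ΣN' = 815.0 kN/m; ΣW sinα = 350.2 kN/m
Resisting = 4.0 + 815.0·tan24.8° = 4.0 + 376.6 = 380.6 kN/m
FS = 380.6 / 350.2 = 1.087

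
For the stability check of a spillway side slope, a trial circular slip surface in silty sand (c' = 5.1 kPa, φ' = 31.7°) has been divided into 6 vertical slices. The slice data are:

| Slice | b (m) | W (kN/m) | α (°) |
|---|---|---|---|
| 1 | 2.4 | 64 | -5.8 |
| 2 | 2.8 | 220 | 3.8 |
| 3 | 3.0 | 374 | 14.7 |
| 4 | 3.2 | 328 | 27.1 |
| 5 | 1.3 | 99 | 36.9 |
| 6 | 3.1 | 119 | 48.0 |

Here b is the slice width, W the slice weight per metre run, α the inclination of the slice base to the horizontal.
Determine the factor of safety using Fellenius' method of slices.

FS = 1.92

Ordinary method of slices: FS = Σ[c'·Δl_i + (W_i cosα_i)·tanφ'] / Σ W_i sinα_i, with Δl_i = b_i / cosα_i.
Slice 1: Δl = 2.4/cos(-5.8°) = 2.412 m; N'_1 = 64·cos(-5.8°) = 63.7; c'Δl = 12.30; W sinα = -6.5
Slice 2: Δl = 2.8/cos3.8° = 2.806 m; N'_2 = 220·cos3.8° = 219.5; c'Δl = 14.31; W sinα = 14.6
Slice 3: Δl = 3.0/cos14.7° = 3.102 m; N'_3 = 374·cos14.7° = 361.8; c'Δl = 15.82; W sinα = 94.9
Slice 4: Δl = 3.2/cos27.1° = 3.595 m; N'_4 = 328·cos27.1° = 292.0; c'Δl = 18.33; W sinα = 149.4
Slice 5: Δl = 1.3/cos36.9° = 1.626 m; N'_5 = 99·cos36.9° = 79.2; c'Δl = 8.29; W sinα = 59.4
Slice 6: Δl = 3.1/cos48.0° = 4.633 m; N'_6 = 119·cos48.0° = 79.6; c'Δl = 23.63; W sinα = 88.4
Σc'Δl = 92.7 kN/m; ΣN' = 1095.7 kN/m; ΣW sinα = 400.3 kN/m
Resisting = 92.7 + 1095.7·tan31.7° = 92.7 + 676.7 = 769.4 kN/m
FS = 769.4 / 400.3 = 1.922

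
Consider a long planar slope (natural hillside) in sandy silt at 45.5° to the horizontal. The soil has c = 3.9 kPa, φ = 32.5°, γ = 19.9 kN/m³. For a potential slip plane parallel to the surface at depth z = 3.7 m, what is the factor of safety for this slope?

For an infinite slope with a slip plane parallel to the surface (no pore pressure): FS = [c + γz cos²β tanφ] / [γz sinβ cosβ].
γz = 19.9·3.7 = 73.63 kN/m²
Numerator = 3.9 + 73.63·cos²45.5°·tan32.5° = 3.9 + 73.63·0.4913·0.6371 = 26.944 kPa
Denominator = 73.63·sin45.5°·cos45.5° = 73.63·0.7133·0.7009 = 36.809 kPa
FS = 26.944 / 36.809 = 0.732

FS = 0.73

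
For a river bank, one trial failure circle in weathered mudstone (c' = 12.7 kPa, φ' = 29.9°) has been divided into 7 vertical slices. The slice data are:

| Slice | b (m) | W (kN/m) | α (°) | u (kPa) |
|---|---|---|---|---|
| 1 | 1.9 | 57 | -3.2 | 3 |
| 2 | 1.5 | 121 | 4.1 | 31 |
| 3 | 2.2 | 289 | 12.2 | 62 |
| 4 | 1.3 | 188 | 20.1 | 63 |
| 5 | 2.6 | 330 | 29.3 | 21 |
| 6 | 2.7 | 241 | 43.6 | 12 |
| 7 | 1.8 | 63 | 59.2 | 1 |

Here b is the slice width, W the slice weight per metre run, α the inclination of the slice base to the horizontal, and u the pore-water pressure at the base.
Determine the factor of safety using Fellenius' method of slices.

FS = 1.26

Ordinary method of slices: FS = Σ[c'·Δl_i + (W_i cosα_i − u_i·Δl_i)·tanφ'] / Σ W_i sinα_i, with Δl_i = b_i / cosα_i.
Slice 1: Δl = 1.9/cos(-3.2°) = 1.903 m; N'_1 = 57·cos(-3.2°) − 3·1.903 = 51.2; c'Δl = 24.17; W sinα = -3.2
Slice 2: Δl = 1.5/cos4.1° = 1.504 m; N'_2 = 121·cos4.1° − 31·1.504 = 74.1; c'Δl = 19.10; W sinα = 8.7
Slice 3: Δl = 2.2/cos12.2° = 2.251 m; N'_3 = 289·cos12.2° − 62·2.251 = 142.9; c'Δl = 28.59; W sinα = 61.1
Slice 4: Δl = 1.3/cos20.1° = 1.384 m; N'_4 = 188·cos20.1° − 63·1.384 = 89.3; c'Δl = 17.58; W sinα = 64.6
Slice 5: Δl = 2.6/cos29.3° = 2.981 m; N'_5 = 330·cos29.3° − 21·2.981 = 225.2; c'Δl = 37.86; W sinα = 161.5
Slice 6: Δl = 2.7/cos43.6° = 3.728 m; N'_6 = 241·cos43.6° − 12·3.728 = 129.8; c'Δl = 47.35; W sinα = 166.2
Slice 7: Δl = 1.8/cos59.2° = 3.515 m; N'_7 = 63·cos59.2° − 1·3.515 = 28.7; c'Δl = 44.64; W sinα = 54.1
Σc'Δl = 219.3 kN/m; ΣN' = 741.2 kN/m; ΣW sinα = 513.0 kN/m
Resisting = 219.3 + 741.2·tan29.9° = 219.3 + 426.2 = 645.5 kN/m
FS = 645.5 / 513.0 = 1.258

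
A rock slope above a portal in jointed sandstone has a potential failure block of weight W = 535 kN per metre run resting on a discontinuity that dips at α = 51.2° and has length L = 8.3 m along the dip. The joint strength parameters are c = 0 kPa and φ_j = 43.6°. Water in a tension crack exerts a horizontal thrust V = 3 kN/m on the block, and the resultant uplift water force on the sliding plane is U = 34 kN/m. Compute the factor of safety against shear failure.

Resolving the block weight along and normal to the plane and applying the Mohr–Coulomb strength on the joint:
N' = W cosα − U − V sinα = 535·cos51.2° − 34 − 3·sin51.2° = 298.9 kN/m
Driving force T = W sinα + V cosα = 535·sin51.2° + 3·cos51.2° = 418.8 kN/m
Resisting force R = c·L + N'·tanφ_j = 0·8.3 + 298.9·tan43.6° = 0.0 + 284.6 = 284.6 kN/m
FS = R / T = 284.6 / 418.8 = 0.680

FS = 0.68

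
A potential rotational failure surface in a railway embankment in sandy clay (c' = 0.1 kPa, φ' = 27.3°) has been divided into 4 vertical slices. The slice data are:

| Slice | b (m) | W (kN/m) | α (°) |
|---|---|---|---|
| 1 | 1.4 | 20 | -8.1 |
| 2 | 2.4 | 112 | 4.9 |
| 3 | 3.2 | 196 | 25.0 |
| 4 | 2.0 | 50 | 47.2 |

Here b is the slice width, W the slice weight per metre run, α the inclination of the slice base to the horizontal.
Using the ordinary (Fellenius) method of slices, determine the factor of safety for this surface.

FS = 1.41

Ordinary method of slices: FS = Σ[c'·Δl_i + (W_i cosα_i)·tanφ'] / Σ W_i sinα_i, with Δl_i = b_i / cosα_i.
Slice 1: Δl = 1.4/cos(-8.1°) = 1.414 m; N'_1 = 20·cos(-8.1°) = 19.8; c'Δl = 0.14; W sinα = -2.8
Slice 2: Δl = 2.4/cos4.9° = 2.409 m; N'_2 = 112·cos4.9° = 111.6; c'Δl = 0.24; W sinα = 9.6
Slice 3: Δl = 3.2/cos25.0° = 3.531 m; N'_3 = 196·cos25.0° = 177.6; c'Δl = 0.35; W sinα = 82.8
Slice 4: Δl = 2.0/cos47.2° = 2.944 m; N'_4 = 50·cos47.2° = 34.0; c'Δl = 0.29; W sinα = 36.7
Σc'Δl = 1.0 kN/m; ΣN' = 343.0 kN/m; ΣW sinα = 126.3 kN/m
Resisting = 1.0 + 343.0·tan27.3° = 1.0 + 177.0 = 178.1 kN/m
FS = 178.1 / 126.3 = 1.410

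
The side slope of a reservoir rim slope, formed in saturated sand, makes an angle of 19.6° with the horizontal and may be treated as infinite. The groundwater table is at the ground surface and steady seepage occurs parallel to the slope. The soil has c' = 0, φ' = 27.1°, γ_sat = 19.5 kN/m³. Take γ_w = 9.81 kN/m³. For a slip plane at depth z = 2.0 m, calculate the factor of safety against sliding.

With seepage parallel to the slope and the water table at the surface, the effective normal stress on the slip plane uses the buoyant unit weight γ' = γ_sat − γ_w while the driving shear stress uses γ_sat:
FS = [c' + γ' z cos²β tanφ'] / [γ_sat z sinβ cosβ]
(For c' = 0 this reduces to FS = (γ'/γ_sat)·tanφ'/tanβ.)
γ' = 19.5 − 9.81 = 9.69 kN/m³
Numerator = 0.0 + 9.69·2.0·cos²19.6°·tan27.1° = 0.0 + 9.69·2.0·0.8875·0.5117 = 8.801 kPa
Denominator = 19.5·2.0·sin19.6°·cos19.6° = 19.5·2.0·0.3355·0.9421 = 12.325 kPa
FS = 8.801 / 12.325 = 0.714

FS = 0.71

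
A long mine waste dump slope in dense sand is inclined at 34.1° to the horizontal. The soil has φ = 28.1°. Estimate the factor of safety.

FS = 0.79

For a dry cohesionless infinite slope the factor of safety is FS = tanφ / tanβ.
FS = tan28.1° / tan34.1° = 0.5340 / 0.6771 = 0.789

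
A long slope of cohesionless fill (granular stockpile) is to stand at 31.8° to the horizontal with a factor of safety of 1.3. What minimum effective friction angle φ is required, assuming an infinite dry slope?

φ = 38.9°

FS = tanφ/tanβ ⇒ tanφ = FS · tanβ = 1.3 · tan31.8° = 0.8060
φ = arctan(0.8060) = 38.87°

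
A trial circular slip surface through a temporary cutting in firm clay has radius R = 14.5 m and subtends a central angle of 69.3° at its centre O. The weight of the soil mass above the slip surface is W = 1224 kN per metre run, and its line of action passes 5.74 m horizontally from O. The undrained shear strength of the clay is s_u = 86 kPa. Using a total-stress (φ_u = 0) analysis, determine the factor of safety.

FS = 3.11

Taking moments about the centre O, the resisting moment is provided by the undrained shear strength acting along the arc:
Arc length L_a = R·θ = 14.5·(69.3°·π/180) = 14.5·1.2095 = 17.54 m
M_R = s_u·L_a·R = 86·17.54·14.5 = 21869.8 kN·m/m
M_D = W·d = 1224·5.74 = 7025.8 kN·m/m
FS = M_R / M_D = 21869.8 / 7025.8 = 3.113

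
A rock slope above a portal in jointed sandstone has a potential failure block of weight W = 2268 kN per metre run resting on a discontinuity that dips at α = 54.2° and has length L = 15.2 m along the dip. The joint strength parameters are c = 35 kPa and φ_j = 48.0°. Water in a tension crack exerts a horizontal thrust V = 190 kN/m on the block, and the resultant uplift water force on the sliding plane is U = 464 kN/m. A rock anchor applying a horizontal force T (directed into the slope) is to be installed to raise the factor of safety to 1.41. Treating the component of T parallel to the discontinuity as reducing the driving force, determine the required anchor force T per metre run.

T = 830 kN/m

Resolving forces along and normal to the sliding plane, with the horizontal anchor force T adding T·sinα to the effective normal force and T·cosα acting up the plane against the driving force:
FS = [cL + (W cosα − U − V sinα + T sinα) tanφ_j] / [W sinα + V cosα − T cosα]
Without the anchor: N' = 708.6 kN/m, driving T_d = 1950.6 kN/m, resisting R = 35·15.2 + 708.6·tan48.0° = 1319.0 kN/m, FS = 0.68.
Setting FS = 1.41 and solving for T:
1.41·(1950.6 − T cos54.2°) = 1319.0 + T sin54.2°·tan48.0°
T·(sin54.2°·tan48.0° + 1.41·cos54.2°) = 1.41·1950.6 − 1319.0
T·(0.8111·1.1106 + 1.41·0.5850) = 2750.4 − 1319.0 = 1431.4
T·1.7256 = 1431.4
T = 829.5 kN/m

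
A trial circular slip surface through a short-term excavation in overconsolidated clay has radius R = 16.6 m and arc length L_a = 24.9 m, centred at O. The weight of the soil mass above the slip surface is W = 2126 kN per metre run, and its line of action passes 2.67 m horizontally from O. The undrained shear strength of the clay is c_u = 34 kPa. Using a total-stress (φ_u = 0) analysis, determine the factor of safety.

FS = 2.48

Taking moments about the centre O, the resisting moment is provided by the undrained shear strength acting along the arc:
M_R = c_u·L_a·R = 34·24.90·16.6 = 14053.6 kN·m/m
M_D = W·d = 2126·2.67 = 5676.4 kN·m/m
FS = M_R / M_D = 14053.6 / 5676.4 = 2.476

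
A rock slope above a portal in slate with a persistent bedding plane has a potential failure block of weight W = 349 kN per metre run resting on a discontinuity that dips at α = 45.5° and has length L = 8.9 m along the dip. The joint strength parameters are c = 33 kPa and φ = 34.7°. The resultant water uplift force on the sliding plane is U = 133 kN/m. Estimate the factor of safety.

FS = 1.49

Resolving the block weight along and normal to the plane and applying the Mohr–Coulomb strength on the joint:
N' = W cosα − U = 349·cos45.5° − 133 = 111.6 kN/m
Driving force T = W sinα = 349·sin45.5° = 248.9 kN/m
Resisting force R = c·L + N'·tanφ = 33·8.9 + 111.6·tan34.7° = 293.7 + 77.3 = 371.0 kN/m
FS = R / T = 371.0 / 248.9 = 1.490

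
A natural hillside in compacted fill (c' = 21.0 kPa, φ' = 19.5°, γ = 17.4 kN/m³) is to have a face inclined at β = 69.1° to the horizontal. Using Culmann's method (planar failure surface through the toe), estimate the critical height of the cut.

H_c = 12.08 m

Culmann's analysis gives the critical failure plane at α_cr = (β + φ')/2 = (69.1 + 19.5)/2 = 44.3°, and the critical height
H_c = (4c'/γ) · sinβ cosφ' / [1 − cos(β − φ')]
    = (4·21.0/17.4) · sin69.1°·cos19.5° / [1 − cos(49.6°)]
    = 4.828 · 0.9342·0.9426 / [1 − 0.6481]
    = 4.828 · 0.8806 / 0.3519
    = 12.08 m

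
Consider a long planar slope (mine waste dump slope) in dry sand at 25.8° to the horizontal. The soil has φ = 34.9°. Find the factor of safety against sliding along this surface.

FS = 1.44

For a dry cohesionless infinite slope the factor of safety is FS = tanφ / tanβ.
FS = tan34.9° / tan25.8° = 0.6976 / 0.4834 = 1.443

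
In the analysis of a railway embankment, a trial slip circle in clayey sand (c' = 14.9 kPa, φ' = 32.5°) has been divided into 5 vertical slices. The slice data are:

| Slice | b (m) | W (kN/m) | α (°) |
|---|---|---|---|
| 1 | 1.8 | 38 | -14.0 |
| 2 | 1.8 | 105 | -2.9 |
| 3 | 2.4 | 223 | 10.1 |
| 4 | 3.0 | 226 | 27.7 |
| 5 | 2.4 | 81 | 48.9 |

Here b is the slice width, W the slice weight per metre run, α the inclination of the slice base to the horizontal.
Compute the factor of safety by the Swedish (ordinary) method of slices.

FS = 3.08

Ordinary method of slices: FS = Σ[c'·Δl_i + (W_i cosα_i)·tanφ'] / Σ W_i sinα_i, with Δl_i = b_i / cosα_i.
Slice 1: Δl = 1.8/cos(-14.0°) = 1.855 m; N'_1 = 38·cos(-14.0°) = 36.9; c'Δl = 27.64; W sinα = -9.2
Slice 2: Δl = 1.8/cos(-2.9°) = 1.802 m; N'_2 = 105·cos(-2.9°) = 104.9; c'Δl = 26.85; W sinα = -5.3
Slice 3: Δl = 2.4/cos10.1° = 2.438 m; N'_3 = 223·cos10.1° = 219.5; c'Δl = 36.32; W sinα = 39.1
Slice 4: Δl = 3.0/cos27.7° = 3.388 m; N'_4 = 226·cos27.7° = 200.1; c'Δl = 50.49; W sinα = 105.1
Slice 5: Δl = 2.4/cos48.9° = 3.651 m; N'_5 = 81·cos48.9° = 53.2; c'Δl = 54.40; W sinα = 61.0
Σc'Δl = 195.7 kN/m; ΣN' = 614.6 kN/m; ΣW sinα = 190.7 kN/m
Resisting = 195.7 + 614.6·tan32.5° = 195.7 + 391.6 = 587.3 kN/m
FS = 587.3 / 190.7 = 3.080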